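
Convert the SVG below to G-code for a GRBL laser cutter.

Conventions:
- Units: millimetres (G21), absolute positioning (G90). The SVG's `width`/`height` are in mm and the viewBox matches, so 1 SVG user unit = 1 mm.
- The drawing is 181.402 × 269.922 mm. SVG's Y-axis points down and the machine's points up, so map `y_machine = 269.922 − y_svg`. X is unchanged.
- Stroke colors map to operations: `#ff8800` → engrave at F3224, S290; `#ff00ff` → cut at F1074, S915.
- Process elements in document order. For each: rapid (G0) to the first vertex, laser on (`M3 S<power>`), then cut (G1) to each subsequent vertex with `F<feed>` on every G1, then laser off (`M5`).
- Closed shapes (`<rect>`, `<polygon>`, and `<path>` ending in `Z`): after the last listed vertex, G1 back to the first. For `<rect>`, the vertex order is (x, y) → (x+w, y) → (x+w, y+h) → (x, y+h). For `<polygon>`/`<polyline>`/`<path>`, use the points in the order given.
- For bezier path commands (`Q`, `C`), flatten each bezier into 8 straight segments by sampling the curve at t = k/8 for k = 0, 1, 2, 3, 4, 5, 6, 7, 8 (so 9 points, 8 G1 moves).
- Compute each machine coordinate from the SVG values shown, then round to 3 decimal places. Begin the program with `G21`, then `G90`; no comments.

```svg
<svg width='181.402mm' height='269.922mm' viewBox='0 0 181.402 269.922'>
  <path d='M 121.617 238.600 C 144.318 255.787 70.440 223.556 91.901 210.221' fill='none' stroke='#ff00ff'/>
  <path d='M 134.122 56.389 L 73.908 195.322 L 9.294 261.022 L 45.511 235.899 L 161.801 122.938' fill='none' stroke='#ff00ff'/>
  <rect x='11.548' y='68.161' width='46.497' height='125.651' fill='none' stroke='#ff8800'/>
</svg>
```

viewBox `0 0 181.402 269.922` with mm width/height → 1 unit = 1 mm. Flip: y_m = 269.922 − y_svg.

**Shape 1** — `<path>` cubic bezier, stroke `#ff00ff` → cut (S915, F1074). Control points (SVG): P0=(121.617,238.600), P1=(144.318,255.787), P2=(70.440,223.556), P3=(91.901,210.221); sampled at t=k/8. Machine vertices: (121.617,31.322) → (125.978,27.060) → (123.533,26.630) → (116.532,29.232) → (107.224,34.066) → (97.858,40.330) → (90.683,47.224) → (87.947,53.948) → (91.901,59.701). Open path.

**Shape 2** — `<path>` open polyline, stroke `#ff00ff` → cut (S915, F1074). Machine vertices: (134.122,213.533) → (73.908,74.600) → (9.294,8.900) → (45.511,34.023) → (161.801,146.984). Open path.

**Shape 3** — `<rect>` rectangle, stroke `#ff8800` → engrave (S290, F3224). Machine vertices: (11.548,201.761) → (58.045,201.761) → (58.045,76.110) → (11.548,76.110) → (11.548,201.761). Closed: final G1 returns to the first vertex.

G21
G90
G0 X121.617 Y31.322
M3 S915
G1 X125.978 Y27.060 F1074
G1 X123.533 Y26.630 F1074
G1 X116.532 Y29.232 F1074
G1 X107.224 Y34.066 F1074
G1 X97.858 Y40.330 F1074
G1 X90.683 Y47.224 F1074
G1 X87.947 Y53.948 F1074
G1 X91.901 Y59.701 F1074
M5
G0 X134.122 Y213.533
M3 S915
G1 X73.908 Y74.600 F1074
G1 X9.294 Y8.900 F1074
G1 X45.511 Y34.023 F1074
G1 X161.801 Y146.984 F1074
M5
G0 X11.548 Y201.761
M3 S290
G1 X58.045 Y201.761 F3224
G1 X58.045 Y76.110 F3224
G1 X11.548 Y76.110 F3224
G1 X11.548 Y201.761 F3224
M5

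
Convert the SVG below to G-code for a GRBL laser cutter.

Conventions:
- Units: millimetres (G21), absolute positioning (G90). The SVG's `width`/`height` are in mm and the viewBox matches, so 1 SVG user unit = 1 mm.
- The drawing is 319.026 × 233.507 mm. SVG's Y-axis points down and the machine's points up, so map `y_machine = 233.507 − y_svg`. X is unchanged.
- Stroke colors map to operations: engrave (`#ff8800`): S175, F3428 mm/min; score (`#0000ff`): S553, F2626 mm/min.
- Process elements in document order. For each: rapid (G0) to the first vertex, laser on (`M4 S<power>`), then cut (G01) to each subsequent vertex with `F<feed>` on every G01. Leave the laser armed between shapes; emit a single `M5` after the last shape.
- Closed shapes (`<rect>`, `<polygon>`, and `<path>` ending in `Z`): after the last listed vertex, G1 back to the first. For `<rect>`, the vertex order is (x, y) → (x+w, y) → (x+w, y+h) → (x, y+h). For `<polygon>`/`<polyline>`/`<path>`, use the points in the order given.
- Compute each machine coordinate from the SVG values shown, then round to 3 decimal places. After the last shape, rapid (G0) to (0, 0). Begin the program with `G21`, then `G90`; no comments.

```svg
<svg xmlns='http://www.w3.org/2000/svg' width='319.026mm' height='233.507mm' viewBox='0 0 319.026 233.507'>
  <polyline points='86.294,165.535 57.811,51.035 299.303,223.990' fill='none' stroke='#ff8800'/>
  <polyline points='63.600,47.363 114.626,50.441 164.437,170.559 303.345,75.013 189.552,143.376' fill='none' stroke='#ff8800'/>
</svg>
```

Since the viewBox matches the mm dimensions, user units are millimetres directly. The only transform is the Y-flip y_m = 233.507 − y_svg.

Shape 1 is a open polyline drawn with `<polyline>`. Its stroke #ff8800 means engrave at S175, F3428. After flipping Y the toolpath is (86.294,67.972) → (57.811,182.472) → (299.303,9.517).

Shape 2 is a open polyline drawn with `<polyline>`. Its stroke #ff8800 means engrave at S175, F3428. After flipping Y the toolpath is (63.600,186.144) → (114.626,183.066) → (164.437,62.948) → (303.345,158.494) → (189.552,90.131).

G21
G90
G0 X86.294 Y67.972
M4 S175
G01 X57.811 Y182.472 F3428
G01 X299.303 Y9.517 F3428
G0 X63.600 Y186.144
M4 S175
G01 X114.626 Y183.066 F3428
G01 X164.437 Y62.948 F3428
G01 X303.345 Y158.494 F3428
G01 X189.552 Y90.131 F3428
M5
G0 X0.000 Y0.000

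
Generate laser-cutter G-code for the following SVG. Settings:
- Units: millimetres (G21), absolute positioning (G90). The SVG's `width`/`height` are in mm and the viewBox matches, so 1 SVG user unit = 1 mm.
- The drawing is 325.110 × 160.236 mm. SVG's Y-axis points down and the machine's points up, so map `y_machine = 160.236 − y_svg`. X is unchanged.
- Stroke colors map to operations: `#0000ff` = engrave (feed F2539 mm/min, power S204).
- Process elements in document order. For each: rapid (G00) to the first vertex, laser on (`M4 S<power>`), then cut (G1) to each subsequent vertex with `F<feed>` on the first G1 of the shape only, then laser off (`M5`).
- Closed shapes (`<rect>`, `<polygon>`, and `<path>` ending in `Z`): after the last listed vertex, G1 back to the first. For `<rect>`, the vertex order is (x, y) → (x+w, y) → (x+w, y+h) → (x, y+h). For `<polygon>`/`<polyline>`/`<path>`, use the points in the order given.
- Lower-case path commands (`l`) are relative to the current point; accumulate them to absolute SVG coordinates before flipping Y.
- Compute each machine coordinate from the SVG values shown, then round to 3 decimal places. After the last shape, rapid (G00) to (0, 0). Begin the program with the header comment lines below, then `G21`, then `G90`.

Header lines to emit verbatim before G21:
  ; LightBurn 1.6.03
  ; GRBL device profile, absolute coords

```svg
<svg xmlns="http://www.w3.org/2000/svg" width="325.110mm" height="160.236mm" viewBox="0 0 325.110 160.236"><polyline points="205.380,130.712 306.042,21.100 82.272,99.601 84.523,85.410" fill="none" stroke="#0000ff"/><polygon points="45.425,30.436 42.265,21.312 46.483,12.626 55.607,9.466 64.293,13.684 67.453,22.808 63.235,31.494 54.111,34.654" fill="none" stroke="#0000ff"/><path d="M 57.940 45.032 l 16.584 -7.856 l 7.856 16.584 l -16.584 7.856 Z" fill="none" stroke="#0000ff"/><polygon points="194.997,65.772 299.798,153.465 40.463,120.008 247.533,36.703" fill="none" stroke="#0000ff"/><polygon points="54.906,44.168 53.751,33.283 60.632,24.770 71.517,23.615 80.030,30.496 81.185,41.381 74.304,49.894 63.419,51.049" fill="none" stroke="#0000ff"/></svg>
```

1 u = 1 mm; y_m = 160.236 − y.

[1] `<polyline>` open polyline, #0000ff→engrave S204 F2539: (205.380,29.524) → (306.042,139.136) → (82.272,60.635) → (84.523,74.826)

[2] `<polygon>` regular polygon, #0000ff→engrave S204 F2539: (45.425,129.800) → (42.265,138.924) → (46.483,147.610) → (55.607,150.770) → (64.293,146.552) → (67.453,137.428) → (63.235,128.742) → (54.111,125.582) → (45.425,129.800) (closed)

[3] `<path>` regular polygon, #0000ff→engrave S204 F2539: (57.940,115.204) → (74.524,123.060) → (82.380,106.476) → (65.796,98.620) → (57.940,115.204) (closed)

[4] `<polygon>` closed polygon, #0000ff→engrave S204 F2539: (194.997,94.464) → (299.798,6.771) → (40.463,40.228) → (247.533,123.533) → (194.997,94.464) (closed)

[5] `<polygon>` regular polygon, #0000ff→engrave S204 F2539: (54.906,116.068) → (53.751,126.953) → (60.632,135.466) → (71.517,136.621) → (80.030,129.740) → (81.185,118.855) → (74.304,110.342) → (63.419,109.187) → (54.906,116.068) (closed)

; LightBurn 1.6.03
; GRBL device profile, absolute coords
G21
G90
G00 X205.380 Y29.524
M4 S204
G1 X306.042 Y139.136 F2539
G1 X82.272 Y60.635
G1 X84.523 Y74.826
M5
G00 X45.425 Y129.800
M4 S204
G1 X42.265 Y138.924 F2539
G1 X46.483 Y147.610
G1 X55.607 Y150.770
G1 X64.293 Y146.552
G1 X67.453 Y137.428
G1 X63.235 Y128.742
G1 X54.111 Y125.582
G1 X45.425 Y129.800
M5
G00 X57.940 Y115.204
M4 S204
G1 X74.524 Y123.060 F2539
G1 X82.380 Y106.476
G1 X65.796 Y98.620
G1 X57.940 Y115.204
M5
G00 X194.997 Y94.464
M4 S204
G1 X299.798 Y6.771 F2539
G1 X40.463 Y40.228
G1 X247.533 Y123.533
G1 X194.997 Y94.464
M5
G00 X54.906 Y116.068
M4 S204
G1 X53.751 Y126.953 F2539
G1 X60.632 Y135.466
G1 X71.517 Y136.621
G1 X80.030 Y129.740
G1 X81.185 Y118.855
G1 X74.304 Y110.342
G1 X63.419 Y109.187
G1 X54.906 Y116.068
M5
G00 X0.000 Y0.000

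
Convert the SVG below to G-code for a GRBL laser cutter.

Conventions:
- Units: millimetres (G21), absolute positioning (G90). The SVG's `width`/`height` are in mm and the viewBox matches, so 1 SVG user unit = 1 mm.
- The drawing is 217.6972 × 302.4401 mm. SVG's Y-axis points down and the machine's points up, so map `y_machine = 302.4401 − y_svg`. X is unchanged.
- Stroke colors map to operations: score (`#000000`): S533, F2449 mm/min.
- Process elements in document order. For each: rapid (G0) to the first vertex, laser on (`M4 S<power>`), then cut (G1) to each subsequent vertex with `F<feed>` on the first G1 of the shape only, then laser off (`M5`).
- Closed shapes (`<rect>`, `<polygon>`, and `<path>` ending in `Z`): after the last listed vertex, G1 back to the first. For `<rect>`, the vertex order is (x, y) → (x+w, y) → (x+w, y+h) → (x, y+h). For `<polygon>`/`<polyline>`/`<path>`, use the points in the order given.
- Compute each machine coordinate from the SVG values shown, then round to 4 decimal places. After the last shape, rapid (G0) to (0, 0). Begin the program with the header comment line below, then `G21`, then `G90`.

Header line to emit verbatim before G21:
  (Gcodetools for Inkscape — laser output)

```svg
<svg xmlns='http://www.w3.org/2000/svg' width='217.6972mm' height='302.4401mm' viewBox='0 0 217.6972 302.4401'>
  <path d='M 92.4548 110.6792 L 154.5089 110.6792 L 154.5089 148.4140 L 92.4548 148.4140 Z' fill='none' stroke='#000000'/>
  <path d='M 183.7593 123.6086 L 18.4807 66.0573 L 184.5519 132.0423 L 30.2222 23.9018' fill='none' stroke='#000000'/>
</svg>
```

1 u = 1 mm; y_m = 302.4401 − y.

[1] `<path>` rectangle, #000000→score S533 F2449: (92.4548,191.7609) → (154.5089,191.7609) → (154.5089,154.0261) → (92.4548,154.0261) → (92.4548,191.7609) (closed)

[2] `<path>` open polyline, #000000→score S533 F2449: (183.7593,178.8315) → (18.4807,236.3828) → (184.5519,170.3978) → (30.2222,278.5383)

(Gcodetools for Inkscape — laser output)
G21
G90
G0 X92.4548 Y191.7609
M4 S533
G1 X154.5089 Y191.7609 F2449
G1 X154.5089 Y154.0261
G1 X92.4548 Y154.0261
G1 X92.4548 Y191.7609
M5
G0 X183.7593 Y178.8315
M4 S533
G1 X18.4807 Y236.3828 F2449
G1 X184.5519 Y170.3978
G1 X30.2222 Y278.5383
M5
G0 X0.0000 Y0.0000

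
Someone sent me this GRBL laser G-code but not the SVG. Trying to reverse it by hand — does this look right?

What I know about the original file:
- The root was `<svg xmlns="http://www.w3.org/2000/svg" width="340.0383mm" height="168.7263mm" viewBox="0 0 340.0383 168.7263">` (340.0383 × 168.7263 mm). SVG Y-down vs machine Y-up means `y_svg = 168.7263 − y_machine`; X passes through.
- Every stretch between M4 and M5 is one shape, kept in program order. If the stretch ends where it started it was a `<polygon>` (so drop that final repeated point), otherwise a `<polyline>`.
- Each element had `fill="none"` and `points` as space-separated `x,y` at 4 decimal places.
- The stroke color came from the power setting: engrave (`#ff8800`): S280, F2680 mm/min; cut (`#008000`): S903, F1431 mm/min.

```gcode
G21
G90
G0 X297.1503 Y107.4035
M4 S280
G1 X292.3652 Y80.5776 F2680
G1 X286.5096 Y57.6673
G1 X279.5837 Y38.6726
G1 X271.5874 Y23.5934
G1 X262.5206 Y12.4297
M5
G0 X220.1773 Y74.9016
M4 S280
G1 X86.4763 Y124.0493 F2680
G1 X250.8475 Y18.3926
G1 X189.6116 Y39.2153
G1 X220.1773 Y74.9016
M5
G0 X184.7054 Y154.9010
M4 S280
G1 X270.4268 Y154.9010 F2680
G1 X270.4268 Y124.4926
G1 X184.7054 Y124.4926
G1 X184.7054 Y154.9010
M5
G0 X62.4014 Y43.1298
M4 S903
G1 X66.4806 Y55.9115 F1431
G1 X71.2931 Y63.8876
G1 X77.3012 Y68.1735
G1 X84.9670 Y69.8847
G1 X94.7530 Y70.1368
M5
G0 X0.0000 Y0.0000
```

y_svg = 168.7263 − y_m.

[1] S280→`#ff8800` (engrave); open run; points: 297.1503,61.3228 292.3652,88.1487 286.5096,111.0590 279.5837,130.0537 271.5874,145.1329 262.5206,156.2966

[2] S280→`#ff8800` (engrave); closed run; points: 220.1773,93.8247 86.4763,44.6770 250.8475,150.3337 189.6116,129.5110

[3] S280→`#ff8800` (engrave); closed run; points: 184.7054,13.8253 270.4268,13.8253 270.4268,44.2337 184.7054,44.2337

[4] S903→`#008000` (cut); open run; points: 62.4014,125.5965 66.4806,112.8148 71.2931,104.8387 77.3012,100.5528 84.9670,98.8416 94.7530,98.5895

<svg xmlns="http://www.w3.org/2000/svg" width="340.0383mm" height="168.7263mm" viewBox="0 0 340.0383 168.7263">
  <polyline points="297.1503,61.3228 292.3652,88.1487 286.5096,111.0590 279.5837,130.0537 271.5874,145.1329 262.5206,156.2966" fill="none" stroke="#ff8800"/>
  <polygon points="220.1773,93.8247 86.4763,44.6770 250.8475,150.3337 189.6116,129.5110" fill="none" stroke="#ff8800"/>
  <polygon points="184.7054,13.8253 270.4268,13.8253 270.4268,44.2337 184.7054,44.2337" fill="none" stroke="#ff8800"/>
  <polyline points="62.4014,125.5965 66.4806,112.8148 71.2931,104.8387 77.3012,100.5528 84.9670,98.8416 94.7530,98.5895" fill="none" stroke="#008000"/>
</svg>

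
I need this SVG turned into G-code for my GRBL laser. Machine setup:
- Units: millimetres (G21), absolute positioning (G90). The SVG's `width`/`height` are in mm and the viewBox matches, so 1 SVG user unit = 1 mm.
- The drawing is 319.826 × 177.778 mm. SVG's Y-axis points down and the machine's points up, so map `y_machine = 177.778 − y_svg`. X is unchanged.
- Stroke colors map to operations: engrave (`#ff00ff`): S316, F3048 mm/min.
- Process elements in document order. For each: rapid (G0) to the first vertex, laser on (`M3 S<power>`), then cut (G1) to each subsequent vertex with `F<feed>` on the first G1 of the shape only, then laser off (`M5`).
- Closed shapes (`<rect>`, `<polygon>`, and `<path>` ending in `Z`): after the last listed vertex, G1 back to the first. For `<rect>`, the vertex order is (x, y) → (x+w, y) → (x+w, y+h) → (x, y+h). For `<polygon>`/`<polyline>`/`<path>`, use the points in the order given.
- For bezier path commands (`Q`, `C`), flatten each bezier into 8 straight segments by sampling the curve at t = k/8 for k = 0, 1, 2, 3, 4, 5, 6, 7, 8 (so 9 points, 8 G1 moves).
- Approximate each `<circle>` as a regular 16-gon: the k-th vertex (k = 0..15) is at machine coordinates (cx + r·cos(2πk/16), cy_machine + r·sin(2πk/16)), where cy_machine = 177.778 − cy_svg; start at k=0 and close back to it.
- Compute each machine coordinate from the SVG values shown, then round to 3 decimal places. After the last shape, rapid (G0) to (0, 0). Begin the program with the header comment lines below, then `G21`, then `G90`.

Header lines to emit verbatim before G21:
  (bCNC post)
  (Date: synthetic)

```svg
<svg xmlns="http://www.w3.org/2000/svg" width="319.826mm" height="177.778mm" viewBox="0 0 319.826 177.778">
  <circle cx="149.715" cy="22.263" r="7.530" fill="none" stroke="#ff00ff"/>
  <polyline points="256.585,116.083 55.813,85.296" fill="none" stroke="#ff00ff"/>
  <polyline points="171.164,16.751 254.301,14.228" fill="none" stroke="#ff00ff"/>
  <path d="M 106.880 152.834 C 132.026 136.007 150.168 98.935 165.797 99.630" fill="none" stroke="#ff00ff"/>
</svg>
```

1 u = 1 mm; y_m = 177.778 − y.

[1] `<circle>` circle, #ff00ff→engrave S316 F3048: (157.245,155.515) → (156.672,158.397) → (155.040,160.840) → (152.597,162.472) → (149.715,163.045) → (146.833,162.472) → (144.390,160.840) → (142.758,158.397) → (142.185,155.515) → (142.758,152.633) → (144.390,150.190) → (146.833,148.558) → (149.715,147.985) → (152.597,148.558) → (155.040,150.190) → (156.672,152.633) → (157.245,155.515) (closed)

[2] `<polyline>` line segment, #ff00ff→engrave S316 F3048: (256.585,61.695) → (55.813,92.482)

[3] `<polyline>` line segment, #ff00ff→engrave S316 F3048: (171.164,161.027) → (254.301,163.550)

[4] `<path>` cubic bezier, #ff00ff→engrave S316 F3048: (106.880,24.944) → (115.990,32.090) → (124.496,40.454) → (132.451,49.356) → (139.907,58.117) → (146.917,66.056) → (153.534,72.494) → (159.810,76.752) → (165.797,78.148)

(bCNC post)
(Date: synthetic)
G21
G90
G0 X157.245 Y155.515
M3 S316
G1 X156.672 Y158.397 F3048
G1 X155.040 Y160.840
G1 X152.597 Y162.472
G1 X149.715 Y163.045
G1 X146.833 Y162.472
G1 X144.390 Y160.840
G1 X142.758 Y158.397
G1 X142.185 Y155.515
G1 X142.758 Y152.633
G1 X144.390 Y150.190
G1 X146.833 Y148.558
G1 X149.715 Y147.985
G1 X152.597 Y148.558
G1 X155.040 Y150.190
G1 X156.672 Y152.633
G1 X157.245 Y155.515
M5
G0 X256.585 Y61.695
M3 S316
G1 X55.813 Y92.482 F3048
M5
G0 X171.164 Y161.027
M3 S316
G1 X254.301 Y163.550 F3048
M5
G0 X106.880 Y24.944
M3 S316
G1 X115.990 Y32.090 F3048
G1 X124.496 Y40.454
G1 X132.451 Y49.356
G1 X139.907 Y58.117
G1 X146.917 Y66.056
G1 X153.534 Y72.494
G1 X159.810 Y76.752
G1 X165.797 Y78.148
M5
G0 X0.000 Y0.000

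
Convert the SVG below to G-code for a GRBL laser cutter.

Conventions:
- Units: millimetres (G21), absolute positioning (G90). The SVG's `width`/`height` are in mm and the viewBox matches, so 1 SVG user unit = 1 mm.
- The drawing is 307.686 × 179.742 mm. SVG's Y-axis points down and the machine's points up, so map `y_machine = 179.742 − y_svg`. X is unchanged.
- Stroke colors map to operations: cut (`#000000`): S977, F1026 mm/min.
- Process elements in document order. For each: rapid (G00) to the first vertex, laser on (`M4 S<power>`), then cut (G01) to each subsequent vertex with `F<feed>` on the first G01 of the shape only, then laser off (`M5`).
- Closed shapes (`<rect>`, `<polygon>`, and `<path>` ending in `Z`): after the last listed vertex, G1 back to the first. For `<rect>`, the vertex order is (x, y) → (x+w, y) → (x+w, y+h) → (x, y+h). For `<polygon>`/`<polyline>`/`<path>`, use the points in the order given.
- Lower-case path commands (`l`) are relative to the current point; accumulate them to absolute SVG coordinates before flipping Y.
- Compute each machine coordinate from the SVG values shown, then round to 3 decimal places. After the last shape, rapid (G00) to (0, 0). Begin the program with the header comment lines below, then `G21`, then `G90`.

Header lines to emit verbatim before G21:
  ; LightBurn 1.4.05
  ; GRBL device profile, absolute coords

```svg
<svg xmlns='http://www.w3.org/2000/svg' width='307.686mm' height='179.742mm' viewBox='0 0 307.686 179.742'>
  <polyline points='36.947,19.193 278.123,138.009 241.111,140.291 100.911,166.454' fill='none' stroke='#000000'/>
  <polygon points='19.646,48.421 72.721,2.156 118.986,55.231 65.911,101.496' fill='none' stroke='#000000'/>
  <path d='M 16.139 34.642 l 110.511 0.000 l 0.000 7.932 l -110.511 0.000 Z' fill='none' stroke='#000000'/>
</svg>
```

; LightBurn 1.4.05
; GRBL device profile, absolute coords
G21
G90
G00 X36.947 Y160.549
M4 S977
G01 X278.123 Y41.733 F1026
G01 X241.111 Y39.451
G01 X100.911 Y13.288
M5
G00 X19.646 Y131.321
M4 S977
G01 X72.721 Y177.586 F1026
G01 X118.986 Y124.511
G01 X65.911 Y78.246
G01 X19.646 Y131.321
M5
G00 X16.139 Y145.100
M4 S977
G01 X126.650 Y145.100 F1026
G01 X126.650 Y137.168
G01 X16.139 Y137.168
G01 X16.139 Y145.100
M5
G00 X0.000 Y0.000

Since the viewBox matches the mm dimensions, user units are millimetres directly. The only transform is the Y-flip y_m = 179.742 − y_svg.

Shape 1 is a open polyline drawn with `<polyline>`. Its stroke #000000 means cut at S977, F1026. After flipping Y the toolpath is (36.947,160.549) → (278.123,41.733) → (241.111,39.451) → (100.911,13.288).

Shape 2 is a regular polygon drawn with `<polygon>`. Its stroke #000000 means cut at S977, F1026. After flipping Y the toolpath is (19.646,131.321) → (72.721,177.586) → (118.986,124.511) → (65.911,78.246) → (19.646,131.321), returning to the start.

Shape 3 is a rectangle drawn with `<path>`. Its stroke #000000 means cut at S977, F1026. After flipping Y the toolpath is (16.139,145.100) → (126.650,145.100) → (126.650,137.168) → (16.139,137.168) → (16.139,145.100), returning to the start.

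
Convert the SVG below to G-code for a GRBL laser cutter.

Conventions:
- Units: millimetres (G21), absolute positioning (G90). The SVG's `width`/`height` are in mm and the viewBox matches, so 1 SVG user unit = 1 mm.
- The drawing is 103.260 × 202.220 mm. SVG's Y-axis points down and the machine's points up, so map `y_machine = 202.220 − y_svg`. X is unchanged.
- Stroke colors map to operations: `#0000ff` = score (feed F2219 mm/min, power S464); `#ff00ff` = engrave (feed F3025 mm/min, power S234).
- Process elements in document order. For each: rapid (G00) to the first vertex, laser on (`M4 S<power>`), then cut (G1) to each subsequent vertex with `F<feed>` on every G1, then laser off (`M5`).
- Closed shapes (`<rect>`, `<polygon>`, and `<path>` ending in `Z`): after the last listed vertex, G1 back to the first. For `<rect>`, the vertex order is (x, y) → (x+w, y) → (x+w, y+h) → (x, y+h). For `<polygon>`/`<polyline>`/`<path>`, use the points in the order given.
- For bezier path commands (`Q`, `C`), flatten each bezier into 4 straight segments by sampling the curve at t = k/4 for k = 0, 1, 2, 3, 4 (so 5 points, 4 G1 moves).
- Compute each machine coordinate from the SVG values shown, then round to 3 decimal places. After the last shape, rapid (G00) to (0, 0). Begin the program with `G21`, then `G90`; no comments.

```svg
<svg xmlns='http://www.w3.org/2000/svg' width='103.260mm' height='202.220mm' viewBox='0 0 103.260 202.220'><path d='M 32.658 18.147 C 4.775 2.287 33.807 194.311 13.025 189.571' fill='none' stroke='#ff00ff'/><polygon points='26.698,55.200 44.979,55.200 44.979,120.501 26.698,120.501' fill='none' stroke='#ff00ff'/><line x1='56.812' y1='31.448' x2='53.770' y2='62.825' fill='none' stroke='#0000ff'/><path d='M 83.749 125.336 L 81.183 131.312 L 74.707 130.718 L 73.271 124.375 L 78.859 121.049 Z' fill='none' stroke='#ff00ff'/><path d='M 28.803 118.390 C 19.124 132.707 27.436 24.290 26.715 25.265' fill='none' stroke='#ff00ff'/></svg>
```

G21
G90
G00 X32.658 Y184.073
M4 S234
G1 X20.750 Y163.312 F3025
G1 X20.179 Y102.531 F3025
G1 X20.939 Y39.665 F3025
G1 X13.025 Y12.649 F3025
M5
G00 X26.698 Y147.020
M4 S234
G1 X44.979 Y147.020 F3025
G1 X44.979 Y81.719 F3025
G1 X26.698 Y81.719 F3025
G1 X26.698 Y147.020 F3025
M5
G00 X56.812 Y170.772
M4 S464
G1 X53.770 Y139.395 F2219
M5
G00 X83.749 Y76.884
M4 S234
G1 X81.183 Y70.908 F3025
G1 X74.707 Y71.502 F3025
G1 X73.271 Y77.845 F3025
G1 X78.859 Y81.171 F3025
G1 X83.749 Y76.884 F3025
M5
G00 X28.803 Y83.830
M4 S234
G1 X24.495 Y92.478 F3025
G1 X24.400 Y125.389 F3025
G1 X25.984 Y160.802 F3025
G1 X26.715 Y176.955 F3025
M5
G00 X0.000 Y0.000

1 u = 1 mm; y_m = 202.220 − y.

[1] `<path>` cubic bezier, #ff00ff→engrave S234 F3025: (32.658,184.073) → (20.750,163.312) → (20.179,102.531) → (20.939,39.665) → (13.025,12.649)

[2] `<polygon>` rectangle, #ff00ff→engrave S234 F3025: (26.698,147.020) → (44.979,147.020) → (44.979,81.719) → (26.698,81.719) → (26.698,147.020) (closed)

[3] `<line>` line segment, #0000ff→score S464 F2219: (56.812,170.772) → (53.770,139.395)

[4] `<path>` regular polygon, #ff00ff→engrave S234 F3025: (83.749,76.884) → (81.183,70.908) → (74.707,71.502) → (73.271,77.845) → (78.859,81.171) → (83.749,76.884) (closed)

[5] `<path>` cubic bezier, #ff00ff→engrave S234 F3025: (28.803,83.830) → (24.495,92.478) → (24.400,125.389) → (25.984,160.802) → (26.715,176.955)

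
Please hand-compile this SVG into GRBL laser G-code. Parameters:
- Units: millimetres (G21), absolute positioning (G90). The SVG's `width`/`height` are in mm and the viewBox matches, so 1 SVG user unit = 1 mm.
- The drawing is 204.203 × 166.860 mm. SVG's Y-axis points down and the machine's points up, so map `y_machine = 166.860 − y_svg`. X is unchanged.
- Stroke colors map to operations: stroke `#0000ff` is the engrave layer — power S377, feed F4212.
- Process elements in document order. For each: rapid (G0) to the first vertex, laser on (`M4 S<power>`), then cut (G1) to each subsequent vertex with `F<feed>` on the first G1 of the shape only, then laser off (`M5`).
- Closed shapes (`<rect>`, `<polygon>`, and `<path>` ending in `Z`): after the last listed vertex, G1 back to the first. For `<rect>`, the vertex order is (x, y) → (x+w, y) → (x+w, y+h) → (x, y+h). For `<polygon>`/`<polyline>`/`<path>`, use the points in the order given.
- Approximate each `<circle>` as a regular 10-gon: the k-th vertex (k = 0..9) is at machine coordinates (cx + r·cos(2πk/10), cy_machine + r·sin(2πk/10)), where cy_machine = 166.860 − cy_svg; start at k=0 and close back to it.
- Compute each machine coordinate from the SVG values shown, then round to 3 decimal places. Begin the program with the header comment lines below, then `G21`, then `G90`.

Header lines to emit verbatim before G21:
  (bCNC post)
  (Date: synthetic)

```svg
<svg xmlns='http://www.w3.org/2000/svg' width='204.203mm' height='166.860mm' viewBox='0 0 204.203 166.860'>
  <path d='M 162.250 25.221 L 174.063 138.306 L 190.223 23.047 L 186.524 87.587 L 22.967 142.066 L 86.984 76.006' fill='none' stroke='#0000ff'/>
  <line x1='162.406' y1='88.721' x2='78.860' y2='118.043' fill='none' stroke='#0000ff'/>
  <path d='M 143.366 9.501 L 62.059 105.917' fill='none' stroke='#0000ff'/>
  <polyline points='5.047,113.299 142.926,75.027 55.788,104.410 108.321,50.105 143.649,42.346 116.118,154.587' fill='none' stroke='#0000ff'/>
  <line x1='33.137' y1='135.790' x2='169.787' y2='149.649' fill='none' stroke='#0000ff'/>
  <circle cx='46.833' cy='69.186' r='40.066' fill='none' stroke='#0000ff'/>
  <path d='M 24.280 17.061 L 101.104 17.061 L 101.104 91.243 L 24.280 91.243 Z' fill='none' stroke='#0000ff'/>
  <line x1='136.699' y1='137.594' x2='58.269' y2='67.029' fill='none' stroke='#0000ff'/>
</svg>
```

(bCNC post)
(Date: synthetic)
G21
G90
G0 X162.250 Y141.639
M4 S377
G1 X174.063 Y28.554 F4212
G1 X190.223 Y143.813
G1 X186.524 Y79.273
G1 X22.967 Y24.794
G1 X86.984 Y90.854
M5
G0 X162.406 Y78.139
M4 S377
G1 X78.860 Y48.817 F4212
M5
G0 X143.366 Y157.359
M4 S377
G1 X62.059 Y60.943 F4212
M5
G0 X5.047 Y53.561
M4 S377
G1 X142.926 Y91.833 F4212
G1 X55.788 Y62.450
G1 X108.321 Y116.755
G1 X143.649 Y124.514
G1 X116.118 Y12.273
M5
G0 X33.137 Y31.070
M4 S377
G1 X169.787 Y17.211 F4212
M5
G0 X86.899 Y97.674
M4 S377
G1 X79.247 Y121.224 F4212
G1 X59.214 Y135.779
G1 X34.452 Y135.779
G1 X14.419 Y121.224
G1 X6.767 Y97.674
G1 X14.419 Y74.124
G1 X34.452 Y59.569
G1 X59.214 Y59.569
G1 X79.247 Y74.124
G1 X86.899 Y97.674
M5
G0 X24.280 Y149.799
M4 S377
G1 X101.104 Y149.799 F4212
G1 X101.104 Y75.617
G1 X24.280 Y75.617
G1 X24.280 Y149.799
M5
G0 X136.699 Y29.266
M4 S377
G1 X58.269 Y99.831 F4212
M5

Since the viewBox matches the mm dimensions, user units are millimetres directly. The only transform is the Y-flip y_m = 166.860 − y_svg.

Shape 1 is a open polyline drawn with `<path>`. Its stroke #0000ff means engrave at S377, F4212. After flipping Y the toolpath is (162.250,141.639) → (174.063,28.554) → (190.223,143.813) → (186.524,79.273) → (22.967,24.794) → (86.984,90.854).

Shape 2 is a line segment drawn with `<line>`. Its stroke #0000ff means engrave at S377, F4212. After flipping Y the toolpath is (162.406,78.139) → (78.860,48.817).

Shape 3 is a line segment drawn with `<path>`. Its stroke #0000ff means engrave at S377, F4212. After flipping Y the toolpath is (143.366,157.359) → (62.059,60.943).

Shape 4 is a open polyline drawn with `<polyline>`. Its stroke #0000ff means engrave at S377, F4212. After flipping Y the toolpath is (5.047,53.561) → (142.926,91.833) → (55.788,62.450) → (108.321,116.755) → (143.649,124.514) → (116.118,12.273).

Shape 5 is a line segment drawn with `<line>`. Its stroke #0000ff means engrave at S377, F4212. After flipping Y the toolpath is (33.137,31.070) → (169.787,17.211).

Shape 6 is a circle drawn with `<circle>`. Its stroke #0000ff means engrave at S377, F4212. After flipping Y the toolpath is (86.899,97.674) → (79.247,121.224) → (59.214,135.779) → (34.452,135.779) → (14.419,121.224) → (6.767,97.674) → (14.419,74.124) → (34.452,59.569) → (59.214,59.569) → (79.247,74.124) → (86.899,97.674), returning to the start.

Shape 7 is a rectangle drawn with `<path>`. Its stroke #0000ff means engrave at S377, F4212. After flipping Y the toolpath is (24.280,149.799) → (101.104,149.799) → (101.104,75.617) → (24.280,75.617) → (24.280,149.799), returning to the start.

Shape 8 is a line segment drawn with `<line>`. Its stroke #0000ff means engrave at S377, F4212. After flipping Y the toolpath is (136.699,29.266) → (58.269,99.831).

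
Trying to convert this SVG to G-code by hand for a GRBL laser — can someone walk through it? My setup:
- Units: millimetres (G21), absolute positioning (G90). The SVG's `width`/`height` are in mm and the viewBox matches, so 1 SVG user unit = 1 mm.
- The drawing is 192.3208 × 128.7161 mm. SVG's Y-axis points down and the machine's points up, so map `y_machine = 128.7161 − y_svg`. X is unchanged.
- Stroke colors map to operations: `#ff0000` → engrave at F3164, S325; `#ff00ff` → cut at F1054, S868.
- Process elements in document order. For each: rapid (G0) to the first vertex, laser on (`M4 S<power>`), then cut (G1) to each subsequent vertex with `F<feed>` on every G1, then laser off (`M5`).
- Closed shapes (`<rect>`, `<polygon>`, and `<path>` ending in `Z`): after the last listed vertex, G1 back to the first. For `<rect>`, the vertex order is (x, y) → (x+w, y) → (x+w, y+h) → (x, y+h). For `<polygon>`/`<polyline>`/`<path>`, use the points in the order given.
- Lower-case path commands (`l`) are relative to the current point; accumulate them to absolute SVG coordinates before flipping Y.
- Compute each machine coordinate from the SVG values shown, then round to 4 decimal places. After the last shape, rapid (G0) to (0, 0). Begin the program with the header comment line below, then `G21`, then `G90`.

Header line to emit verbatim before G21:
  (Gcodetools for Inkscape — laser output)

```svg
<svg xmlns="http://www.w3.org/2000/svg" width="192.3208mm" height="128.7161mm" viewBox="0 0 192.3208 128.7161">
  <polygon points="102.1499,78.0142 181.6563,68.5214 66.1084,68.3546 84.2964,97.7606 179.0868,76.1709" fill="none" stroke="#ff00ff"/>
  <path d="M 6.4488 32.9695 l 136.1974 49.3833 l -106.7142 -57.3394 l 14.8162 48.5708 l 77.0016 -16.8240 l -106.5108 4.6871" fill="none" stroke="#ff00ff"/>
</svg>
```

viewBox `0 0 192.3208 128.7161` with mm width/height → 1 unit = 1 mm. Flip: y_m = 128.7161 − y_svg.

**Shape 1** — `<polygon>` closed polygon, stroke `#ff00ff` → cut (S868, F1054). Machine vertices: (102.1499,50.7019) → (181.6563,60.1947) → (66.1084,60.3615) → (84.2964,30.9555) → (179.0868,52.5452) → (102.1499,50.7019). Closed: final G1 returns to the first vertex.

**Shape 2** — `<path>` open polyline, stroke `#ff00ff` → cut (S868, F1054). Machine vertices: (6.4488,95.7466) → (142.6462,46.3633) → (35.9320,103.7027) → (50.7482,55.1319) → (127.7498,71.9559) → (21.2390,67.2688). Open path.

(Gcodetools for Inkscape — laser output)
G21
G90
G0 X102.1499 Y50.7019
M4 S868
G1 X181.6563 Y60.1947 F1054
G1 X66.1084 Y60.3615 F1054
G1 X84.2964 Y30.9555 F1054
G1 X179.0868 Y52.5452 F1054
G1 X102.1499 Y50.7019 F1054
M5
G0 X6.4488 Y95.7466
M4 S868
G1 X142.6462 Y46.3633 F1054
G1 X35.9320 Y103.7027 F1054
G1 X50.7482 Y55.1319 F1054
G1 X127.7498 Y71.9559 F1054
G1 X21.2390 Y67.2688 F1054
M5
G0 X0.0000 Y0.0000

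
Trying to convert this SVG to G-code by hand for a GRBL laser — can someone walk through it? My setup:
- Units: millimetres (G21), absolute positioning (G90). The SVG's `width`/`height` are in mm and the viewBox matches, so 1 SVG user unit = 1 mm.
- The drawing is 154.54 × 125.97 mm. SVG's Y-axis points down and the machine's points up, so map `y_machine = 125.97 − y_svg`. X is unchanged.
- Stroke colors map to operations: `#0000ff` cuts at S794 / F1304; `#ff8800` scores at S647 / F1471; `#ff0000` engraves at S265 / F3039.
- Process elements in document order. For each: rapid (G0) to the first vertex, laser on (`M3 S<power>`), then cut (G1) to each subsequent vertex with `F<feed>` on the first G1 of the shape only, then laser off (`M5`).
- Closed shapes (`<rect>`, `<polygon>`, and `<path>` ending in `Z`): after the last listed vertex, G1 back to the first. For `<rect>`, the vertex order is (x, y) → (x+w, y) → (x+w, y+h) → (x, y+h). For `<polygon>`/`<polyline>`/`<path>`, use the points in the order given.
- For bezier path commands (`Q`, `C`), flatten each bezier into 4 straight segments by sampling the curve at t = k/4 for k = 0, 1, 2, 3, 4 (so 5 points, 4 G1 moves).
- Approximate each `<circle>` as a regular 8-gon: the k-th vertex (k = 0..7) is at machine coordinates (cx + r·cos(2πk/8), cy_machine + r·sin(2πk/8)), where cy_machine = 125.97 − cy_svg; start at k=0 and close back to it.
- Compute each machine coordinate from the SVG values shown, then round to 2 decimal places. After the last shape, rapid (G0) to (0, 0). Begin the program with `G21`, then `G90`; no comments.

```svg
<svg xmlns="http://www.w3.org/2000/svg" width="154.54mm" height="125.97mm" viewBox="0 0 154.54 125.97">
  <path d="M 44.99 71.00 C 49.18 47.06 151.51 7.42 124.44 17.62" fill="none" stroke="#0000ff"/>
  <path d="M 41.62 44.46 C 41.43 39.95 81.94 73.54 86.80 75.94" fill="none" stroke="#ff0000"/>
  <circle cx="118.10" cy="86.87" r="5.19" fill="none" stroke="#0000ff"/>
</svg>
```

Since the viewBox matches the mm dimensions, user units are millimetres directly. The only transform is the Y-flip y_m = 125.97 − y_svg.

Shape 1 is a cubic bezier drawn with `<path>`. Its stroke #0000ff means cut at S794, F1304. After flipping Y the toolpath is (44.99,54.97) → (62.98,74.84) → (96.44,94.46) → (124.04,107.68) → (124.44,108.35).

Shape 2 is a cubic bezier drawn with `<path>`. Its stroke #ff0000 means engrave at S265, F3039. After flipping Y the toolpath is (41.62,81.51) → (47.92,78.83) → (62.32,68.36) → (77.66,56.60) → (86.80,50.03).

Shape 3 is a circle drawn with `<circle>`. Its stroke #0000ff means cut at S794, F1304. After flipping Y the toolpath is (123.29,39.10) → (121.77,42.77) → (118.10,44.29) → (114.43,42.77) → (112.91,39.10) → (114.43,35.43) → (118.10,33.91) → (121.77,35.43) → (123.29,39.10), returning to the start.

G21
G90
G0 X44.99 Y54.97
M3 S794
G1 X62.98 Y74.84 F1304
G1 X96.44 Y94.46
G1 X124.04 Y107.68
G1 X124.44 Y108.35
M5
G0 X41.62 Y81.51
M3 S265
G1 X47.92 Y78.83 F3039
G1 X62.32 Y68.36
G1 X77.66 Y56.60
G1 X86.80 Y50.03
M5
G0 X123.29 Y39.10
M3 S794
G1 X121.77 Y42.77 F1304
G1 X118.10 Y44.29
G1 X114.43 Y42.77
G1 X112.91 Y39.10
G1 X114.43 Y35.43
G1 X118.10 Y33.91
G1 X121.77 Y35.43
G1 X123.29 Y39.10
M5
G0 X0.00 Y0.00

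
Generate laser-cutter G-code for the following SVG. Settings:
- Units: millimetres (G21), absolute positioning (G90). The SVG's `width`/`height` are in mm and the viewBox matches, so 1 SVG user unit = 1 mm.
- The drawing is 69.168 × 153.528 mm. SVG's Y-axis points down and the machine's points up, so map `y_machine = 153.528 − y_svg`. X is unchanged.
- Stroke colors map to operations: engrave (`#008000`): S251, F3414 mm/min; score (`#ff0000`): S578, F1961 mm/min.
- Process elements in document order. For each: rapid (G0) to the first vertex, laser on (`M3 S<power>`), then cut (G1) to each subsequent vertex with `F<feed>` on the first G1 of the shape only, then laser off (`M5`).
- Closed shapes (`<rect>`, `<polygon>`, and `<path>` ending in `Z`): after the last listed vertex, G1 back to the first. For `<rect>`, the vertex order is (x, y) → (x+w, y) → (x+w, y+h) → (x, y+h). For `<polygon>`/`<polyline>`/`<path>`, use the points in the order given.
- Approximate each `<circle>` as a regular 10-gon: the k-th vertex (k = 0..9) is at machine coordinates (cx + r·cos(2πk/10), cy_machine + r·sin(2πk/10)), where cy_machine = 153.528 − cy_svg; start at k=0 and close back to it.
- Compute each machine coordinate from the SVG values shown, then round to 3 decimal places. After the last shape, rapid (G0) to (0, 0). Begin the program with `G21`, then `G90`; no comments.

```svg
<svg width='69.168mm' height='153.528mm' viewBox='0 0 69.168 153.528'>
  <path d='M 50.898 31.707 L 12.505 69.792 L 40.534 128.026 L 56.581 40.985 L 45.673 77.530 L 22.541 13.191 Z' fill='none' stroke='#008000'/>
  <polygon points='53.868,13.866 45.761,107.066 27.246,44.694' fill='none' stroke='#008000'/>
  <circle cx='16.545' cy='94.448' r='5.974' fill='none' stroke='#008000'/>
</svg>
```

G21
G90
G0 X50.898 Y121.821
M3 S251
G1 X12.505 Y83.736 F3414
G1 X40.534 Y25.502
G1 X56.581 Y112.543
G1 X45.673 Y75.998
G1 X22.541 Y140.337
G1 X50.898 Y121.821
M5
G0 X53.868 Y139.662
M3 S251
G1 X45.761 Y46.462 F3414
G1 X27.246 Y108.834
G1 X53.868 Y139.662
M5
G0 X22.519 Y59.080
M3 S251
G1 X21.378 Y62.591 F3414
G1 X18.391 Y64.762
G1 X14.699 Y64.762
G1 X11.712 Y62.591
G1 X10.571 Y59.080
G1 X11.712 Y55.569
G1 X14.699 Y53.398
G1 X18.391 Y53.398
G1 X21.378 Y55.569
G1 X22.519 Y59.080
M5
G0 X0.000 Y0.000

viewBox `0 0 69.168 153.528` with mm width/height → 1 unit = 1 mm. Flip: y_m = 153.528 − y_svg.

**Shape 1** — `<path>` closed polygon, stroke `#008000` → engrave (S251, F3414). Machine vertices: (50.898,121.821) → (12.505,83.736) → (40.534,25.502) → (56.581,112.543) → (45.673,75.998) → (22.541,140.337) → (50.898,121.821). Closed: final G1 returns to the first vertex.

**Shape 2** — `<polygon>` closed polygon, stroke `#008000` → engrave (S251, F3414). Machine vertices: (53.868,139.662) → (45.761,46.462) → (27.246,108.834) → (53.868,139.662). Closed: final G1 returns to the first vertex.

**Shape 3** — `<circle>` circle, stroke `#008000` → engrave (S251, F3414). Machine vertices: (22.519,59.080) → (21.378,62.591) → (18.391,64.762) → (14.699,64.762) → (11.712,62.591) → (10.571,59.080) → (11.712,55.569) → (14.699,53.398) → (18.391,53.398) → (21.378,55.569) → (22.519,59.080). Closed: final G1 returns to the first vertex.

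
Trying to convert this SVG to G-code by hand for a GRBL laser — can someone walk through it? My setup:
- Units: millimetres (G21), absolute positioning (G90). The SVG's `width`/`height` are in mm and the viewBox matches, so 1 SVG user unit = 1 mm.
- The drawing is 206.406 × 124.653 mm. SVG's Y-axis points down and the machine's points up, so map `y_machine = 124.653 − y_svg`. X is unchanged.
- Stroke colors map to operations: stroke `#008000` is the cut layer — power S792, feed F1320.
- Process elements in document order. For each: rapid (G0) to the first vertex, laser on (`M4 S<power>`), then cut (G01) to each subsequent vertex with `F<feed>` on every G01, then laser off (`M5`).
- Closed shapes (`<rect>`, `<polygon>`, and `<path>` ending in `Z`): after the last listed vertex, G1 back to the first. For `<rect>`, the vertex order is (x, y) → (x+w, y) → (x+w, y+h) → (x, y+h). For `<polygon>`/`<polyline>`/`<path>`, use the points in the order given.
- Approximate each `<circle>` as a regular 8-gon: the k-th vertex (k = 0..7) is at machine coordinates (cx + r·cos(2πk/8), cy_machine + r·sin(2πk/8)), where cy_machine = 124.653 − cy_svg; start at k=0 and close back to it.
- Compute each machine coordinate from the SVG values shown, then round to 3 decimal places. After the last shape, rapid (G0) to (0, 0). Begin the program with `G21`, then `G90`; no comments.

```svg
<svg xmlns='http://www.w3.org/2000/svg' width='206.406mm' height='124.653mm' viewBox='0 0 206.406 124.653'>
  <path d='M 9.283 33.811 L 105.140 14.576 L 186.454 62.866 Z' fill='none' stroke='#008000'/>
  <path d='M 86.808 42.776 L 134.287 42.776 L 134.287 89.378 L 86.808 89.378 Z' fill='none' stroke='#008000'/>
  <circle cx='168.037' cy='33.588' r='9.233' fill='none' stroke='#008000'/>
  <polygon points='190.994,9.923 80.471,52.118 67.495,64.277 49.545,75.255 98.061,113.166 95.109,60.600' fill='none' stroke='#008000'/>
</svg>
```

Since the viewBox matches the mm dimensions, user units are millimetres directly. The only transform is the Y-flip y_m = 124.653 − y_svg.

Shape 1 is a closed polygon drawn with `<path>`. Its stroke #008000 means cut at S792, F1320. After flipping Y the toolpath is (9.283,90.842) → (105.140,110.077) → (186.454,61.787) → (9.283,90.842), returning to the start.

Shape 2 is a rectangle drawn with `<path>`. Its stroke #008000 means cut at S792, F1320. After flipping Y the toolpath is (86.808,81.877) → (134.287,81.877) → (134.287,35.275) → (86.808,35.275) → (86.808,81.877), returning to the start.

Shape 3 is a circle drawn with `<circle>`. Its stroke #008000 means cut at S792, F1320. After flipping Y the toolpath is (177.270,91.065) → (174.566,97.594) → (168.037,100.298) → (161.508,97.594) → (158.804,91.065) → (161.508,84.536) → (168.037,81.832) → (174.566,84.536) → (177.270,91.065), returning to the start.

Shape 4 is a closed polygon drawn with `<polygon>`. Its stroke #008000 means cut at S792, F1320. After flipping Y the toolpath is (190.994,114.730) → (80.471,72.535) → (67.495,60.376) → (49.545,49.398) → (98.061,11.487) → (95.109,64.053) → (190.994,114.730), returning to the start.

G21
G90
G0 X9.283 Y90.842
M4 S792
G01 X105.140 Y110.077 F1320
G01 X186.454 Y61.787 F1320
G01 X9.283 Y90.842 F1320
M5
G0 X86.808 Y81.877
M4 S792
G01 X134.287 Y81.877 F1320
G01 X134.287 Y35.275 F1320
G01 X86.808 Y35.275 F1320
G01 X86.808 Y81.877 F1320
M5
G0 X177.270 Y91.065
M4 S792
G01 X174.566 Y97.594 F1320
G01 X168.037 Y100.298 F1320
G01 X161.508 Y97.594 F1320
G01 X158.804 Y91.065 F1320
G01 X161.508 Y84.536 F1320
G01 X168.037 Y81.832 F1320
G01 X174.566 Y84.536 F1320
G01 X177.270 Y91.065 F1320
M5
G0 X190.994 Y114.730
M4 S792
G01 X80.471 Y72.535 F1320
G01 X67.495 Y60.376 F1320
G01 X49.545 Y49.398 F1320
G01 X98.061 Y11.487 F1320
G01 X95.109 Y64.053 F1320
G01 X190.994 Y114.730 F1320
M5
G0 X0.000 Y0.000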